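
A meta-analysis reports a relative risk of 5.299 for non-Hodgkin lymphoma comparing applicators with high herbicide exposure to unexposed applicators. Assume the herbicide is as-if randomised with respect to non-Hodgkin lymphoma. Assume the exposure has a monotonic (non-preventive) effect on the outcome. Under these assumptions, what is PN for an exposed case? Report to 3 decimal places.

Under exogeneity and monotonicity, PN = (RR − 1) / RR = 1 − 1/RR.
PN = (5.299 − 1) / 5.299 = 4.299 / 5.299 ≈ 0.8113

PN ≈ 0.811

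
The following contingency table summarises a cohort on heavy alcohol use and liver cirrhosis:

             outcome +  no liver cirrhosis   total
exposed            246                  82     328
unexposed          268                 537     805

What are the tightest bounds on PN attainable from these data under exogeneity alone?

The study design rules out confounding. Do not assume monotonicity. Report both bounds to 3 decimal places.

0.556 ≤ PN ≤ 0.889

p₁ = P(outcome | exposed) = 246/328 = 0.75
p₀ = P(outcome | unexposed) = 268/805 = 0.33292
Under exogeneity alone the bounds on PN are max{0,(p₁−p₀)/p₁} ≤ PN ≤ min{1,(1−p₀)/p₁}.
  lower = (p₁ − p₀)/p₁ = 0.41708 / 0.75 ≈ 0.5561
  upper = min{1, (1 − p₀)/p₁} = 0.66708 / 0.75 ≈ 0.8894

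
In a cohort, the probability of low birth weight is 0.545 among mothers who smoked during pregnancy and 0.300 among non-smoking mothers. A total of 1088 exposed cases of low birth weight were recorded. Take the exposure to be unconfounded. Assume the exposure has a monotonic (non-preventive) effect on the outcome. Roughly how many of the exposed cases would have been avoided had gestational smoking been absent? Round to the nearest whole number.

Let p₁ = 0.545, p₀ = 0.3.
PN = (p₁ − p₀)/p₁ = (0.545 − 0.3) / 0.545 ≈ 0.44954.
Attributable cases ≈ PN × (exposed cases) = 0.44954 × 1088 ≈ 489.10.

about 489 cases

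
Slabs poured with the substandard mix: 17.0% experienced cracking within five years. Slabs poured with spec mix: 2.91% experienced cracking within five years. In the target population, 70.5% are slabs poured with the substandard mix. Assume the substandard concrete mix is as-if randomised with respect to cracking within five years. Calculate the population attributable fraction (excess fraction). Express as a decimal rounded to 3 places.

p₁ = 0.17, p₀ = 0.0291.
Overall risk P(Y=1) = π·p₁ + (1−π)·p₀ = 0.705×0.17 + 0.295×0.0291 = 0.12843.
Under exogeneity, PAF = [P(Y=1) − p₀] / P(Y=1).
PAF = (0.12843 − 0.0291) / 0.12843 ≈ 0.7734

PAF ≈ 0.773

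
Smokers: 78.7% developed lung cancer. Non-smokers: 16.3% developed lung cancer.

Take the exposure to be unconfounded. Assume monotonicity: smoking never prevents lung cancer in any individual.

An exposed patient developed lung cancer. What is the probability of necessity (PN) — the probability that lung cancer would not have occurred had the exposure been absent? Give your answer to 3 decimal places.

PN ≈ 0.793

p₁ = 0.787, p₀ = 0.163.
Under exogeneity and monotonicity, PN = (p₁ − p₀) / p₁.
PN = (0.787 − 0.163) / 0.787 = 0.624 / 0.787 ≈ 0.7929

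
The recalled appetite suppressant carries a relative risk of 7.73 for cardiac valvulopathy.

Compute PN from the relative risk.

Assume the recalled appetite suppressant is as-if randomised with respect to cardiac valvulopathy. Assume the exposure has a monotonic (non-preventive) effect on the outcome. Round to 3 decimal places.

Under exogeneity and monotonicity, PN = (RR − 1) / RR = 1 − 1/RR.
PN = (7.73 − 1) / 7.73 = 6.73 / 7.73 ≈ 0.8706

PN ≈ 0.871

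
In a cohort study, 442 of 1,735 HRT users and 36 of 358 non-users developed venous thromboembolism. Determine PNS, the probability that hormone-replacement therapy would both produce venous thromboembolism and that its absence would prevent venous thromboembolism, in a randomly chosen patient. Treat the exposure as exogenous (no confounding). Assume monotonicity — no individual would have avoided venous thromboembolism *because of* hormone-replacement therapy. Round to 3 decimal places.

PNS ≈ 0.154

p₁ = P(outcome | exposed) = 442/1735 = 0.25476
p₀ = P(outcome | unexposed) = 36/358 = 0.10056
Under exogeneity and monotonicity, PNS = p₁ − p₀.
PNS = 0.25476 − 0.10056 = 0.1542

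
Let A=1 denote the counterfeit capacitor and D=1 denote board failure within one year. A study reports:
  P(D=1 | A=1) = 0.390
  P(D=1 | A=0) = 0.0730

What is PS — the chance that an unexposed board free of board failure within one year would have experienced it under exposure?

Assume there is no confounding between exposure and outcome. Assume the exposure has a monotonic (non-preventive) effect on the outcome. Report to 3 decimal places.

PS ≈ 0.342

Let p₁ = 0.39, p₀ = 0.073.
Under exogeneity and monotonicity, PS = (p₁ − p₀) / (1 − p₀).
PS = (0.39 − 0.073) / (1 − 0.073) = 0.317 / 0.927 ≈ 0.3420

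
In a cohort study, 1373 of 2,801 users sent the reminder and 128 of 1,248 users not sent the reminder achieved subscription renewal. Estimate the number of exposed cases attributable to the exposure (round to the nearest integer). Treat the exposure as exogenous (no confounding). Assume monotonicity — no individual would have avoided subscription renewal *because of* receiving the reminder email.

about 1086 cases

p₁ = P(outcome | exposed) = 1373/2801 = 0.49018
p₀ = P(outcome | unexposed) = 128/1248 = 0.10256
PN = (p₁ − p₀)/p₁ = (0.49018 − 0.10256) / 0.49018 ≈ 0.79076.
Attributable cases ≈ PN × (exposed cases) = 0.79076 × 1373 ≈ 1085.72.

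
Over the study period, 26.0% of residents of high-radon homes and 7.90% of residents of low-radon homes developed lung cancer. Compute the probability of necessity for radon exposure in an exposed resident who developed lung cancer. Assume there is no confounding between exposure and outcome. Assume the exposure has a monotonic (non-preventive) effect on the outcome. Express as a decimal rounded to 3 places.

p₁ = 0.26, p₀ = 0.079.
Under exogeneity and monotonicity, PN = (p₁ − p₀) / p₁.
PN = (0.26 − 0.079) / 0.26 = 0.181 / 0.26 ≈ 0.6962

PN ≈ 0.696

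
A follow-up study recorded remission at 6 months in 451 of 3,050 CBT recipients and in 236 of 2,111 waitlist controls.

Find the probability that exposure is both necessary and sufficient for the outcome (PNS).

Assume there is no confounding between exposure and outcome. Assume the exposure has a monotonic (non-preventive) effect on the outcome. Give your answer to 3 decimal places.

PNS ≈ 0.036

p₁ = P(outcome | exposed) = 451/3050 = 0.14787
p₀ = P(outcome | unexposed) = 236/2111 = 0.1118
Under exogeneity and monotonicity, PNS = p₁ − p₀.
PNS = 0.14787 − 0.1118 = 0.036073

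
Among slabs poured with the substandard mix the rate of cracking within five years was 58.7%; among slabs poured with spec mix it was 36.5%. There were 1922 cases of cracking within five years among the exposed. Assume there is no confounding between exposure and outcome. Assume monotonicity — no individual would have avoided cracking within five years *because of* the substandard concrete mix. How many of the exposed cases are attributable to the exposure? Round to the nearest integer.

about 727 cases

p₁ = 0.587, p₀ = 0.365.
PN = (p₁ − p₀)/p₁ = (0.587 − 0.365) / 0.587 ≈ 0.37819.
Attributable cases ≈ PN × (exposed cases) = 0.37819 × 1922 ≈ 726.89.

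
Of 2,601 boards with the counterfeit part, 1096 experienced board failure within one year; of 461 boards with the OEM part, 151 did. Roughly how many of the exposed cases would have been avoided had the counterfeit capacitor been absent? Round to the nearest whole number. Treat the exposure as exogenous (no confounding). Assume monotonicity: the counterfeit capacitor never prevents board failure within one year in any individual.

p₁ = P(outcome | exposed) = 1096/2601 = 0.42138
p₀ = P(outcome | unexposed) = 151/461 = 0.32755
PN = (p₁ − p₀)/p₁ = (0.42138 − 0.32755) / 0.42138 ≈ 0.22267.
Attributable cases ≈ PN × (exposed cases) = 0.22267 × 1096 ≈ 244.05.

about 244 cases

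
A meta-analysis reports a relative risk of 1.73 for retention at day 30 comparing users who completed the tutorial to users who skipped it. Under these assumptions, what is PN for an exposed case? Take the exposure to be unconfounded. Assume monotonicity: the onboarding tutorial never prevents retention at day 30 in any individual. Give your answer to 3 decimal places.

PN ≈ 0.422

Under exogeneity and monotonicity, PN = (RR − 1) / RR = 1 − 1/RR.
PN = (1.73 − 1) / 1.73 = 0.73 / 1.73 ≈ 0.4220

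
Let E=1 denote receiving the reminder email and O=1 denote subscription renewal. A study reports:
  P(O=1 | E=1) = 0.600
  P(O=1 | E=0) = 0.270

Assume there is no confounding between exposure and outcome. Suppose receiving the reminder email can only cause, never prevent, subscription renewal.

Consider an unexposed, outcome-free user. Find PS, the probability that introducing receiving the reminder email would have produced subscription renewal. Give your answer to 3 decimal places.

Let p₁ = 0.6, p₀ = 0.27.
Under exogeneity and monotonicity, PS = (p₁ − p₀) / (1 − p₀).
PS = (0.6 − 0.27) / (1 − 0.27) = 0.33 / 0.73 ≈ 0.4521

PS ≈ 0.452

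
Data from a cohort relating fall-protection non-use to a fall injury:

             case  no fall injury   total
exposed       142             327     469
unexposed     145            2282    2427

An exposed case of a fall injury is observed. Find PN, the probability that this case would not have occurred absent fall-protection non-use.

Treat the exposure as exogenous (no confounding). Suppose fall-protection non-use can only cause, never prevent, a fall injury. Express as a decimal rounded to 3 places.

PN ≈ 0.803

p₁ = P(outcome | exposed) = 142/469 = 0.30277
p₀ = P(outcome | unexposed) = 145/2427 = 0.059745
Under exogeneity and monotonicity, PN = (p₁ − p₀) / p₁.
PN = (0.30277 − 0.059745) / 0.30277 = 0.24303 / 0.30277 ≈ 0.8027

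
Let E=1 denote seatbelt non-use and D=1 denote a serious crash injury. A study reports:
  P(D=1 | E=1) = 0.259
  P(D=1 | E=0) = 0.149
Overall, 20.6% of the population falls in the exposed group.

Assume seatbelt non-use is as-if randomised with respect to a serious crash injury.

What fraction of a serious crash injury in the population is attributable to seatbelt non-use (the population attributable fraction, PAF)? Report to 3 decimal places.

PAF ≈ 0.132

Let p₁ = 0.259, p₀ = 0.149.
Overall risk P(Y=1) = π·p₁ + (1−π)·p₀ = 0.206×0.259 + 0.794×0.149 = 0.17166.
Under exogeneity, PAF = [P(Y=1) − p₀] / P(Y=1).
PAF = (0.17166 − 0.149) / 0.17166 ≈ 0.1320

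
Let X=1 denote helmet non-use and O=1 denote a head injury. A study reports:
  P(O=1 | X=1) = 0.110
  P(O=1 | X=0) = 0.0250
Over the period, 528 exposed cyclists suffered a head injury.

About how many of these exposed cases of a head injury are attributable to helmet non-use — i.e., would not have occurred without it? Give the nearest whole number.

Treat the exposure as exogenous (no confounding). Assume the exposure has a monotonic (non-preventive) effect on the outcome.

about 408 cases

Let p₁ = 0.11, p₀ = 0.025.
PN = (p₁ − p₀)/p₁ = (0.11 − 0.025) / 0.11 ≈ 0.77273.
Attributable cases ≈ PN × (exposed cases) = 0.77273 × 528 ≈ 408.00.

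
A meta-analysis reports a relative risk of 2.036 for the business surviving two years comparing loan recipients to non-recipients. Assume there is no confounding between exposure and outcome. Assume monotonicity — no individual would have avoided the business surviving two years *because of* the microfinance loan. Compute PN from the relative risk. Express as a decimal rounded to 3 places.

Under exogeneity and monotonicity, PN = (RR − 1) / RR = 1 − 1/RR.
PN = (2.036 − 1) / 2.036 = 1.036 / 2.036 ≈ 0.5088

PN ≈ 0.509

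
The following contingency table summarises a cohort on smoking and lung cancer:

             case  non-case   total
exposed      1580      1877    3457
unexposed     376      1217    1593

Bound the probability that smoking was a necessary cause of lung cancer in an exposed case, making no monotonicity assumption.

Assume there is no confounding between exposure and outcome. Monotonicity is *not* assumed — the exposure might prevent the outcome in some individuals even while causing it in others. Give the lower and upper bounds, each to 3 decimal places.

p₁ = P(outcome | exposed) = 1580/3457 = 0.45704
p₀ = P(outcome | unexposed) = 376/1593 = 0.23603
Under exogeneity alone the bounds on PN are max{0,(p₁−p₀)/p₁} ≤ PN ≤ min{1,(1−p₀)/p₁}.
  lower = (p₁ − p₀)/p₁ = 0.22101 / 0.45704 ≈ 0.4836
  upper = min{1, (1 − p₀)/p₁} = 0.76397 / 0.45704 ≈ 1.6715 → capped at 1

0.484 ≤ PN ≤ 1.000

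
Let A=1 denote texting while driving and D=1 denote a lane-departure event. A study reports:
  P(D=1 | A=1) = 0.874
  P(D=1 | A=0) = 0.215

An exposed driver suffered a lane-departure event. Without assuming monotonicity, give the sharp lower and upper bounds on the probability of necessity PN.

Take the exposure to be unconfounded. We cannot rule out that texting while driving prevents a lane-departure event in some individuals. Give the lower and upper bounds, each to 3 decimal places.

0.754 ≤ PN ≤ 0.898

Let p₁ = 0.874, p₀ = 0.215.
Under exogeneity alone the bounds on PN are max{0,(p₁−p₀)/p₁} ≤ PN ≤ min{1,(1−p₀)/p₁}.
  lower = (p₁ − p₀)/p₁ = 0.659 / 0.874 ≈ 0.7540
  upper = min{1, (1 − p₀)/p₁} = 0.785 / 0.874 ≈ 0.8982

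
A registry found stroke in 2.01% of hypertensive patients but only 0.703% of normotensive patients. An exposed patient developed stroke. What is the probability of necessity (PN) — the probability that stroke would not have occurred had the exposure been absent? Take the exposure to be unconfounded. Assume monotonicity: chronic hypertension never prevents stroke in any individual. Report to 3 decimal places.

p₁ = 0.0201, p₀ = 0.00703.
Under exogeneity and monotonicity, PN = (p₁ − p₀) / p₁.
PN = (0.0201 − 0.00703) / 0.0201 = 0.01307 / 0.0201 ≈ 0.6502

PN ≈ 0.650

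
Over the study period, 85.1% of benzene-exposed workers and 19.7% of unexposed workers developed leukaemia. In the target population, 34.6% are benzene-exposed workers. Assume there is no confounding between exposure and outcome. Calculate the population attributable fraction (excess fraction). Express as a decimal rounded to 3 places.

p₁ = 0.851, p₀ = 0.197.
Overall risk P(Y=1) = π·p₁ + (1−π)·p₀ = 0.346×0.851 + 0.654×0.197 = 0.42328.
Under exogeneity, PAF = [P(Y=1) − p₀] / P(Y=1).
PAF = (0.42328 − 0.197) / 0.42328 ≈ 0.5346

PAF ≈ 0.535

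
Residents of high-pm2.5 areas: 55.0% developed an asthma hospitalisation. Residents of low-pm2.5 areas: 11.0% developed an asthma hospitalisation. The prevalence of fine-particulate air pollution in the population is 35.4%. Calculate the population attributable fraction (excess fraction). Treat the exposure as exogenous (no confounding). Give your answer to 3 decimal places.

p₁ = 0.55, p₀ = 0.11.
Overall risk P(Y=1) = π·p₁ + (1−π)·p₀ = 0.354×0.55 + 0.646×0.11 = 0.26576.
Under exogeneity, PAF = [P(Y=1) − p₀] / P(Y=1).
PAF = (0.26576 − 0.11) / 0.26576 ≈ 0.5861

PAF ≈ 0.586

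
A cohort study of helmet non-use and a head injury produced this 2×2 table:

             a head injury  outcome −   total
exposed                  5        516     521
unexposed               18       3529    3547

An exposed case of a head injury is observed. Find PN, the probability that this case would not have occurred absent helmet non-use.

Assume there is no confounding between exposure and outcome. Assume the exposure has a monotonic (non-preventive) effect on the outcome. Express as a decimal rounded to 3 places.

p₁ = P(outcome | exposed) = 5/521 = 0.0095969
p₀ = P(outcome | unexposed) = 18/3547 = 0.0050747
Under exogeneity and monotonicity, PN = (p₁ − p₀) / p₁.
PN = (0.0095969 − 0.0050747) / 0.0095969 = 0.0045222 / 0.0095969 ≈ 0.4712

PN ≈ 0.471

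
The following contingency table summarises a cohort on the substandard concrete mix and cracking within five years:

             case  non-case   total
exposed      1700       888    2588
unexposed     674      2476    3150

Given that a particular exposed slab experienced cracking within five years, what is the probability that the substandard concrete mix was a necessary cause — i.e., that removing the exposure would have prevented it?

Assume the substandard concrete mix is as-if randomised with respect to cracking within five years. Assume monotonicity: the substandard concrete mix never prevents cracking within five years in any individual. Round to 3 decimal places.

p₁ = P(outcome | exposed) = 1700/2588 = 0.65688
p₀ = P(outcome | unexposed) = 674/3150 = 0.21397
Under exogeneity and monotonicity, PN = (p₁ − p₀) / p₁.
PN = (0.65688 − 0.21397) / 0.65688 = 0.44291 / 0.65688 ≈ 0.6743

PN ≈ 0.674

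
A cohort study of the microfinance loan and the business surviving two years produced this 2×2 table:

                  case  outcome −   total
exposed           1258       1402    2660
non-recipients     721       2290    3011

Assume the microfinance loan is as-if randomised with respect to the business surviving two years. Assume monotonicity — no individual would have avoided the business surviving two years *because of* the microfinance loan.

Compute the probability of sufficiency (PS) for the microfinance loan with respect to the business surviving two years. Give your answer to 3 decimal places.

p₁ = P(outcome | exposed) = 1258/2660 = 0.47293
p₀ = P(outcome | unexposed) = 721/3011 = 0.23946
Under exogeneity and monotonicity, PS = (p₁ − p₀)/(1 − p₀).
PS = (0.47293 − 0.23946) / 0.76054 ≈ 0.3070

PS ≈ 0.307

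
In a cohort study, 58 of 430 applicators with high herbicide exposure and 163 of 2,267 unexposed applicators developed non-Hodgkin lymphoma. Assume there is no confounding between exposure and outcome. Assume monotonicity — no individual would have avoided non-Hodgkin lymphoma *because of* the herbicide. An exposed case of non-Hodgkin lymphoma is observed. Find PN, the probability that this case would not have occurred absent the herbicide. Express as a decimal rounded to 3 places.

PN ≈ 0.467

p₁ = P(outcome | exposed) = 58/430 = 0.13488
p₀ = P(outcome | unexposed) = 163/2267 = 0.071901
Under exogeneity and monotonicity, PN = (p₁ − p₀) / p₁.
PN = (0.13488 − 0.071901) / 0.13488 = 0.062983 / 0.13488 ≈ 0.4669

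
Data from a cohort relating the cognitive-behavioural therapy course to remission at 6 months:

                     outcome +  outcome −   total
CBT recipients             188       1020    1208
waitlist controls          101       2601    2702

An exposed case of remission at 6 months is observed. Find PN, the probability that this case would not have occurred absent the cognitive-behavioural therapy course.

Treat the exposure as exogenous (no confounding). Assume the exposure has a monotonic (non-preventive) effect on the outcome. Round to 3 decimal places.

PN ≈ 0.760

p₁ = P(outcome | exposed) = 188/1208 = 0.15563
p₀ = P(outcome | unexposed) = 101/2702 = 0.03738
Under exogeneity and monotonicity, PN = (p₁ − p₀) / p₁.
PN = (0.15563 − 0.03738) / 0.15563 = 0.11825 / 0.15563 ≈ 0.7598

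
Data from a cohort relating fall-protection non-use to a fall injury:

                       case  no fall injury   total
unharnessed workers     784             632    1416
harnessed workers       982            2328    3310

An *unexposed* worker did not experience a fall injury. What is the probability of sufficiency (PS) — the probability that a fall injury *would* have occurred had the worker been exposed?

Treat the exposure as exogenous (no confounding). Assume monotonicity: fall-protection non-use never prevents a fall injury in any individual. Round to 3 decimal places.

PS ≈ 0.365

p₁ = P(outcome | exposed) = 784/1416 = 0.55367
p₀ = P(outcome | unexposed) = 982/3310 = 0.29668
Under exogeneity and monotonicity, PS = (p₁ − p₀) / (1 − p₀).
PS = (0.55367 − 0.29668) / (1 − 0.29668) = 0.257 / 0.70332 ≈ 0.3654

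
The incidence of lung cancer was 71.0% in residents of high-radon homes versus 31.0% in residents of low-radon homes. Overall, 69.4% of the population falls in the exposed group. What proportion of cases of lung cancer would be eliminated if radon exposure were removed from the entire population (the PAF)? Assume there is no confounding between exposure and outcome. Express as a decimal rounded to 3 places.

p₁ = 0.71, p₀ = 0.31.
Overall risk P(Y=1) = π·p₁ + (1−π)·p₀ = 0.694×0.71 + 0.306×0.31 = 0.5876.
Under exogeneity, PAF = [P(Y=1) − p₀] / P(Y=1).
PAF = (0.5876 − 0.31) / 0.5876 ≈ 0.4724

PAF ≈ 0.472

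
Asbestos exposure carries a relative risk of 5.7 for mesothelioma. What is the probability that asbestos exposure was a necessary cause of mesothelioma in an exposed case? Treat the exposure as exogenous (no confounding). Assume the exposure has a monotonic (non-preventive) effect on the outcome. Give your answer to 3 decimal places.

Under exogeneity and monotonicity, PN = (RR − 1) / RR = 1 − 1/RR.
PN = (5.7 − 1) / 5.7 = 4.7 / 5.7 ≈ 0.8246

PN ≈ 0.825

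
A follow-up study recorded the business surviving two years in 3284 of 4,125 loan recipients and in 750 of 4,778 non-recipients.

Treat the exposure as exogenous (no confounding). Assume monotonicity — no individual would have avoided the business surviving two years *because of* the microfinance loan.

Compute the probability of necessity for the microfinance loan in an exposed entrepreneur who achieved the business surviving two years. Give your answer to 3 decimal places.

PN ≈ 0.803

p₁ = P(outcome | exposed) = 3284/4125 = 0.79612
p₀ = P(outcome | unexposed) = 750/4778 = 0.15697
Under exogeneity and monotonicity, PN = (p₁ − p₀) / p₁.
PN = (0.79612 − 0.15697) / 0.79612 = 0.63915 / 0.79612 ≈ 0.8028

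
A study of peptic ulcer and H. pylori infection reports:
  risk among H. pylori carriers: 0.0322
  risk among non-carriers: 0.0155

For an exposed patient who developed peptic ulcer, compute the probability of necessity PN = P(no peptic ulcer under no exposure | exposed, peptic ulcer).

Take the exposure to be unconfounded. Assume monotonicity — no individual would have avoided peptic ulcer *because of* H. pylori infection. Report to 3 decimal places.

PN ≈ 0.519

Let p₁ = 0.0322, p₀ = 0.0155.
Under exogeneity and monotonicity, PN = (p₁ − p₀) / p₁.
PN = (0.0322 − 0.0155) / 0.0322 = 0.0167 / 0.0322 ≈ 0.5186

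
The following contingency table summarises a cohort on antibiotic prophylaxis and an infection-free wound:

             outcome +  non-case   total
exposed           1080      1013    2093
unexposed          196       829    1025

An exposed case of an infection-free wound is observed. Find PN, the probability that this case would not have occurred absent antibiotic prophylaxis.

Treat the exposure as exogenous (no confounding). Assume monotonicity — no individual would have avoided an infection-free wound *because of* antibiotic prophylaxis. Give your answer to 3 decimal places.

p₁ = P(outcome | exposed) = 1080/2093 = 0.51601
p₀ = P(outcome | unexposed) = 196/1025 = 0.19122
Under exogeneity and monotonicity, PN = (p₁ − p₀) / p₁.
PN = (0.51601 − 0.19122) / 0.51601 = 0.32479 / 0.51601 ≈ 0.6294

PN ≈ 0.629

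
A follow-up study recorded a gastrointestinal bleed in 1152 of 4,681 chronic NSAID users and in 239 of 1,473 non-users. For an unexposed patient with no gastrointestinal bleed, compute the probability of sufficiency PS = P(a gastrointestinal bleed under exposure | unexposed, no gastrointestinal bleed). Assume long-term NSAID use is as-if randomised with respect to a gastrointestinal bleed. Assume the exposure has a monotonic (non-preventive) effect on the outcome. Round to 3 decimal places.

p₁ = P(outcome | exposed) = 1152/4681 = 0.2461
p₀ = P(outcome | unexposed) = 239/1473 = 0.16225
Under exogeneity and monotonicity, PS = (p₁ − p₀) / (1 − p₀).
PS = (0.2461 − 0.16225) / (1 − 0.16225) = 0.083847 / 0.83775 ≈ 0.1001

PS ≈ 0.100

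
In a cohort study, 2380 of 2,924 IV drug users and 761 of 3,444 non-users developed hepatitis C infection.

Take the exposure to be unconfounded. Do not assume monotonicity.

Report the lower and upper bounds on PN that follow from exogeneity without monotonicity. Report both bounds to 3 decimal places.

0.729 ≤ PN ≤ 0.957

p₁ = P(outcome | exposed) = 2380/2924 = 0.81395
p₀ = P(outcome | unexposed) = 761/3444 = 0.22096
Under exogeneity alone the bounds on PN are max{0,(p₁−p₀)/p₁} ≤ PN ≤ min{1,(1−p₀)/p₁}.
  lower = (p₁ − p₀)/p₁ = 0.59299 / 0.81395 ≈ 0.7285
  upper = min{1, (1 − p₀)/p₁} = 0.77904 / 0.81395 ≈ 0.9571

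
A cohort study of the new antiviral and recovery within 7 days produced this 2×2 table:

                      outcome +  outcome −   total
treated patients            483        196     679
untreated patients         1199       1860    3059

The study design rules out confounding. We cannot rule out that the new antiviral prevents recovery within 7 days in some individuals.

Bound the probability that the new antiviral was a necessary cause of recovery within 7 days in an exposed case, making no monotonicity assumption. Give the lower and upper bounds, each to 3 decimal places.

0.449 ≤ PN ≤ 0.855

p₁ = P(outcome | exposed) = 483/679 = 0.71134
p₀ = P(outcome | unexposed) = 1199/3059 = 0.39196
Under exogeneity alone the bounds on PN are max{0,(p₁−p₀)/p₁} ≤ PN ≤ min{1,(1−p₀)/p₁}.
  lower = (p₁ − p₀)/p₁ = 0.31938 / 0.71134 ≈ 0.4490
  upper = min{1, (1 − p₀)/p₁} = 0.60804 / 0.71134 ≈ 0.8548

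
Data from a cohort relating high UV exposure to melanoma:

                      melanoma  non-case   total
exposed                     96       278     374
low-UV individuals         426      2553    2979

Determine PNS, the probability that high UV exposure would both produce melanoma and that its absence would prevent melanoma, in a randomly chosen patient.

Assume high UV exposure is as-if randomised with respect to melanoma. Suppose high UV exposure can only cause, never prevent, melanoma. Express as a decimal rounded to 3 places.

PNS ≈ 0.114

p₁ = P(outcome | exposed) = 96/374 = 0.25668
p₀ = P(outcome | unexposed) = 426/2979 = 0.143
Under exogeneity and monotonicity, PNS = p₁ − p₀.
PNS = 0.25668 − 0.143 = 0.11368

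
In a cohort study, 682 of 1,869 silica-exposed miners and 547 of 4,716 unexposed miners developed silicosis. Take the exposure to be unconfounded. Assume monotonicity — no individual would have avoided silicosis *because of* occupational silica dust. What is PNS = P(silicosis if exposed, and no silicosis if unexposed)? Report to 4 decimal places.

p₁ = P(outcome | exposed) = 682/1869 = 0.3649
p₀ = P(outcome | unexposed) = 547/4716 = 0.11599
Under exogeneity and monotonicity, PNS = p₁ − p₀.
PNS = 0.3649 − 0.11599 = 0.24891

PNS ≈ 0.2489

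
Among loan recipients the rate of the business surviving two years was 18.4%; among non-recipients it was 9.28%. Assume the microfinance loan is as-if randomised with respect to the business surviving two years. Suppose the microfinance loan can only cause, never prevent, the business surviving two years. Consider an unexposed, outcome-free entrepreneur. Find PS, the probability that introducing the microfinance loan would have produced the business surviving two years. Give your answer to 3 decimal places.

p₁ = 0.184, p₀ = 0.0928.
Under exogeneity and monotonicity, PS = (p₁ − p₀) / (1 − p₀).
PS = (0.184 − 0.0928) / (1 − 0.0928) = 0.0912 / 0.9072 ≈ 0.1005

PS ≈ 0.101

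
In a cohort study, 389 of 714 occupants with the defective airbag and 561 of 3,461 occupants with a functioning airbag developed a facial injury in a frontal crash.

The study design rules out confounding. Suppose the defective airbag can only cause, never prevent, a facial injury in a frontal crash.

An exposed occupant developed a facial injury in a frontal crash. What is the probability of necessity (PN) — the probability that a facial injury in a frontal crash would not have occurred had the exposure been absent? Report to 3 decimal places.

PN ≈ 0.702

p₁ = P(outcome | exposed) = 389/714 = 0.54482
p₀ = P(outcome | unexposed) = 561/3461 = 0.16209
Under exogeneity and monotonicity, PN = (p₁ − p₀) / p₁.
PN = (0.54482 − 0.16209) / 0.54482 = 0.38273 / 0.54482 ≈ 0.7025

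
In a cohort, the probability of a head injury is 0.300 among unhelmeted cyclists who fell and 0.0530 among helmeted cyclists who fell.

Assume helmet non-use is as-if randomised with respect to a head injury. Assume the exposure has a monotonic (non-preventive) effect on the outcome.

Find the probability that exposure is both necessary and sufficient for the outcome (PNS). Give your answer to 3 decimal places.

Let p₁ = 0.3, p₀ = 0.053.
Under exogeneity and monotonicity, PNS = p₁ − p₀.
PNS = 0.3 − 0.053 = 0.247

PNS ≈ 0.247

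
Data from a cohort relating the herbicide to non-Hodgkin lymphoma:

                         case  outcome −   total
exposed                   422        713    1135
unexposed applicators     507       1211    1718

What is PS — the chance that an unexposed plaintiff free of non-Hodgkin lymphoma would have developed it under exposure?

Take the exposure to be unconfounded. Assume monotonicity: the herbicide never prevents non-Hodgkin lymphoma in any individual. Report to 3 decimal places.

p₁ = P(outcome | exposed) = 422/1135 = 0.37181
p₀ = P(outcome | unexposed) = 507/1718 = 0.29511
Under exogeneity and monotonicity, PS = (p₁ − p₀)/(1 − p₀).
PS = (0.37181 − 0.29511) / 0.70489 ≈ 0.1088

PS ≈ 0.109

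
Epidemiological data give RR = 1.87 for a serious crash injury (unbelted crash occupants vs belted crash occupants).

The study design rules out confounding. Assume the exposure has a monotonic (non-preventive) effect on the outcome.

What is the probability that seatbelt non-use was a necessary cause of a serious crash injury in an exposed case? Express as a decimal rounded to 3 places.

Under exogeneity and monotonicity, PN = (RR − 1) / RR = 1 − 1/RR.
PN = (1.87 − 1) / 1.87 = 0.87 / 1.87 ≈ 0.4652

PN ≈ 0.465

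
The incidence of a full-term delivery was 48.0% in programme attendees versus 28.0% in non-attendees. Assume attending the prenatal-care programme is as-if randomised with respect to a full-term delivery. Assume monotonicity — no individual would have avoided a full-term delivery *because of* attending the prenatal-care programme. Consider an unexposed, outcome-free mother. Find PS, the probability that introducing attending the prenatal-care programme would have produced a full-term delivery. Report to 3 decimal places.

p₁ = 0.48, p₀ = 0.28.
Under exogeneity and monotonicity, PS = (p₁ − p₀) / (1 − p₀).
PS = (0.48 − 0.28) / (1 − 0.28) = 0.2 / 0.72 ≈ 0.2778

PS ≈ 0.278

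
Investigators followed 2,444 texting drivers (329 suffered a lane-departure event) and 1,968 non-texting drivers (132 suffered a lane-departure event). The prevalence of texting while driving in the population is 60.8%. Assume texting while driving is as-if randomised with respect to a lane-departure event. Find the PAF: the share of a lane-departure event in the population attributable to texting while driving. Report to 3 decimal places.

p₁ = P(outcome | exposed) = 329/2444 = 0.13462
p₀ = P(outcome | unexposed) = 132/1968 = 0.067073
Overall risk P(Y=1) = π·p₁ + (1−π)·p₀ = 0.608×0.13462 + 0.392×0.067073 = 0.10814.
Under exogeneity, PAF = [P(Y=1) − p₀] / P(Y=1).
PAF = (0.10814 − 0.067073) / 0.10814 ≈ 0.3797

PAF ≈ 0.380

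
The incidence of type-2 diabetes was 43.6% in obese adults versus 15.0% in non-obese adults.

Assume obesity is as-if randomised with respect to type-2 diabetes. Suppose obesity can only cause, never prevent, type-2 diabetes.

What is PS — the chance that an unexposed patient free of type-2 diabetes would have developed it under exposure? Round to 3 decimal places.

p₁ = 0.436, p₀ = 0.15.
Under exogeneity and monotonicity, PS = (p₁ − p₀) / (1 − p₀).
PS = (0.436 − 0.15) / (1 − 0.15) = 0.286 / 0.85 ≈ 0.3365

PS ≈ 0.336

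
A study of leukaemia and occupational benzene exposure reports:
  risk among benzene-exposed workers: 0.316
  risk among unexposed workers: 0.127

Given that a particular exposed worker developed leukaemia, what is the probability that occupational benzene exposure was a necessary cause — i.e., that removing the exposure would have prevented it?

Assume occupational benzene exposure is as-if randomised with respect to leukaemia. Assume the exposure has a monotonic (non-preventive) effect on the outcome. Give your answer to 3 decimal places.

Let p₁ = 0.316, p₀ = 0.127.
Under exogeneity and monotonicity, PN = (p₁ − p₀) / p₁.
PN = (0.316 − 0.127) / 0.316 = 0.189 / 0.316 ≈ 0.5981

PN ≈ 0.598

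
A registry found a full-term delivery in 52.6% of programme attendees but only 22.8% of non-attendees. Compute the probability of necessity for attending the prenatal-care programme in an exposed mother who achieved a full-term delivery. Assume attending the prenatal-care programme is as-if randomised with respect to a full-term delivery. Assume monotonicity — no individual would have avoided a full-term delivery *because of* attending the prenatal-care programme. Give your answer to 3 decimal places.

PN ≈ 0.567

p₁ = 0.526, p₀ = 0.228.
Under exogeneity and monotonicity, PN = (p₁ − p₀) / p₁.
PN = (0.526 − 0.228) / 0.526 = 0.298 / 0.526 ≈ 0.5665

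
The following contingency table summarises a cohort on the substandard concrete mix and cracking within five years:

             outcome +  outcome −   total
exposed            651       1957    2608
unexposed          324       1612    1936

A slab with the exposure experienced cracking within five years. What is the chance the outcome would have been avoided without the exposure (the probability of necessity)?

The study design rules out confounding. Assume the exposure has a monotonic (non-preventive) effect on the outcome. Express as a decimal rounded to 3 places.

PN ≈ 0.330

p₁ = P(outcome | exposed) = 651/2608 = 0.24962
p₀ = P(outcome | unexposed) = 324/1936 = 0.16736
Under exogeneity and monotonicity, PN = (p₁ − p₀) / p₁.
PN = (0.24962 − 0.16736) / 0.24962 = 0.082261 / 0.24962 ≈ 0.3296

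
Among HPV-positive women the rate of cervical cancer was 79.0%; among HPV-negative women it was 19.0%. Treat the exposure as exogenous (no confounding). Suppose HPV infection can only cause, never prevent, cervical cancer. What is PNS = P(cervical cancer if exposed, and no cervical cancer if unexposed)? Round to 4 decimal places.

p₁ = 0.79, p₀ = 0.19.
Under exogeneity and monotonicity, PNS = p₁ − p₀.
PNS = 0.79 − 0.19 = 0.6

PNS ≈ 0.6000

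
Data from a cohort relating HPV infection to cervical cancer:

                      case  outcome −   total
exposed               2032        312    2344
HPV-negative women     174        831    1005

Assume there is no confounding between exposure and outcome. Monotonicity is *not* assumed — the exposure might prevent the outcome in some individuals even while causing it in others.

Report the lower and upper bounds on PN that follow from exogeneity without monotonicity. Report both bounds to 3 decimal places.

p₁ = P(outcome | exposed) = 2032/2344 = 0.86689
p₀ = P(outcome | unexposed) = 174/1005 = 0.17313
Under exogeneity alone the bounds on PN are max{0,(p₁−p₀)/p₁} ≤ PN ≤ min{1,(1−p₀)/p₁}.
  lower = (p₁ − p₀)/p₁ = 0.69376 / 0.86689 ≈ 0.8003
  upper = min{1, (1 − p₀)/p₁} = 0.82687 / 0.86689 ≈ 0.9538

0.800 ≤ PN ≤ 0.954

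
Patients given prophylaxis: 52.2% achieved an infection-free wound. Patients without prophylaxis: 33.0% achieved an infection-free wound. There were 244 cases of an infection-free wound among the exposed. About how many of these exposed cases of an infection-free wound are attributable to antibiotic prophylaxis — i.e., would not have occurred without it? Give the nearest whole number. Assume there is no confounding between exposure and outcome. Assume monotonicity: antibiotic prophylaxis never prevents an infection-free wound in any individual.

about 90 cases

p₁ = 0.522, p₀ = 0.33.
PN = (p₁ − p₀)/p₁ = (0.522 − 0.33) / 0.522 ≈ 0.36782.
Attributable cases ≈ PN × (exposed cases) = 0.36782 × 244 ≈ 89.75.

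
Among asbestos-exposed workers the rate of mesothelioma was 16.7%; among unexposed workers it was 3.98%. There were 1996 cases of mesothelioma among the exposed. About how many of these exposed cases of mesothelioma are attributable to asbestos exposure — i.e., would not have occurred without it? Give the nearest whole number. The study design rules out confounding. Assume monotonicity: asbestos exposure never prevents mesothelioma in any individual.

p₁ = 0.167, p₀ = 0.0398.
PN = (p₁ − p₀)/p₁ = (0.167 − 0.0398) / 0.167 ≈ 0.76168.
Attributable cases ≈ PN × (exposed cases) = 0.76168 × 1996 ≈ 1520.31.

about 1520 cases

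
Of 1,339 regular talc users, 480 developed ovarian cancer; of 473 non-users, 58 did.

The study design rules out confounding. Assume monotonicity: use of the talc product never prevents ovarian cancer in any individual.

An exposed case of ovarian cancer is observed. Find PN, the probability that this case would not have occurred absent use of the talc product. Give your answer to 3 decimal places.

PN ≈ 0.658

p₁ = P(outcome | exposed) = 480/1339 = 0.35848
p₀ = P(outcome | unexposed) = 58/473 = 0.12262
Under exogeneity and monotonicity, PN = (p₁ − p₀) / p₁.
PN = (0.35848 − 0.12262) / 0.35848 = 0.23585 / 0.35848 ≈ 0.6579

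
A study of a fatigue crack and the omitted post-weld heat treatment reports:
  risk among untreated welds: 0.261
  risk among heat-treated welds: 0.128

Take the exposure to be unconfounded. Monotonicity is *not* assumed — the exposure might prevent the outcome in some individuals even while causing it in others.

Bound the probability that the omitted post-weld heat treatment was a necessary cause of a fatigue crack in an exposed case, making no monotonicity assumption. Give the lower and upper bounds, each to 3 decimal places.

0.510 ≤ PN ≤ 1.000

Let p₁ = 0.261, p₀ = 0.128.
Under exogeneity alone the bounds on PN are max{0,(p₁−p₀)/p₁} ≤ PN ≤ min{1,(1−p₀)/p₁}.
  lower = (p₁ − p₀)/p₁ = 0.133 / 0.261 ≈ 0.5096
  upper = min{1, (1 − p₀)/p₁} = 0.872 / 0.261 ≈ 3.3410 → capped at 1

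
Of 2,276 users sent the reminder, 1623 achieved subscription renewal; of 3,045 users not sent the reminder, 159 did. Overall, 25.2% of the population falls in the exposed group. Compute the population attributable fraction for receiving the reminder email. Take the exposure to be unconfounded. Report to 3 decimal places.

p₁ = P(outcome | exposed) = 1623/2276 = 0.71309
p₀ = P(outcome | unexposed) = 159/3045 = 0.052217
Overall risk P(Y=1) = π·p₁ + (1−π)·p₀ = 0.252×0.71309 + 0.748×0.052217 = 0.21876.
Under exogeneity, PAF = [P(Y=1) − p₀] / P(Y=1).
PAF = (0.21876 − 0.052217) / 0.21876 ≈ 0.7613

PAF ≈ 0.761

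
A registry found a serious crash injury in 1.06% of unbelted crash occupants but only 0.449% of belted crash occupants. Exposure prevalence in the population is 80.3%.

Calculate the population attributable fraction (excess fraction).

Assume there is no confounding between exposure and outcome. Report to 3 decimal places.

p₁ = 0.0106, p₀ = 0.00449.
Overall risk P(Y=1) = π·p₁ + (1−π)·p₀ = 0.803×0.0106 + 0.197×0.00449 = 0.0093963.
Under exogeneity, PAF = [P(Y=1) − p₀] / P(Y=1).
PAF = (0.0093963 − 0.00449) / 0.0093963 ≈ 0.5222

PAF ≈ 0.522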